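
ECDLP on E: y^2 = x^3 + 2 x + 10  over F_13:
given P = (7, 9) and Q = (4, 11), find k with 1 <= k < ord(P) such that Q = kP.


Enumerate multiples of P until we hit Q = (4, 11):
  1P = (7, 9)
  2P = (2, 10)
  3P = (3, 11)
  4P = (0, 7)
  5P = (9, 9)
  6P = (10, 4)
  7P = (6, 11)
  8P = (4, 11)
Match found at i = 8.

k = 8


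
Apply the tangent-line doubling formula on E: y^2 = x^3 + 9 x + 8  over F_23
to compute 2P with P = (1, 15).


Doubling: s = (3 x1^2 + a) / (2 y1)
s = (3*1^2 + 9) / (2*15) mod 23 = 5
x3 = s^2 - 2 x1 mod 23 = 5^2 - 2*1 = 0
y3 = s (x1 - x3) - y1 mod 23 = 5 * (1 - 0) - 15 = 13

2P = (0, 13)


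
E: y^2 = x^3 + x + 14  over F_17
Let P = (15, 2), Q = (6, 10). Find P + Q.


P != Q, so use the chord formula.
s = (y2 - y1) / (x2 - x1) = (8) / (8) mod 17 = 1
x3 = s^2 - x1 - x2 mod 17 = 1^2 - 15 - 6 = 14
y3 = s (x1 - x3) - y1 mod 17 = 1 * (15 - 14) - 2 = 16

P + Q = (14, 16)


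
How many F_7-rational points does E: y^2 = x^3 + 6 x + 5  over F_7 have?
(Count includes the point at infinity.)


For each x in F_7, count y with y^2 = x^3 + 6 x + 5 mod 7:
  x = 2: RHS = 4, y in [2, 5]  -> 2 point(s)
  x = 3: RHS = 1, y in [1, 6]  -> 2 point(s)
  x = 4: RHS = 2, y in [3, 4]  -> 2 point(s)
Affine points: 6. Add the point at infinity: total = 7.

#E(F_7) = 7


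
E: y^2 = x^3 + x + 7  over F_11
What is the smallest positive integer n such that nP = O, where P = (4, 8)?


Compute successive multiples of P until we hit O:
  1P = (4, 8)
  2P = (4, 3)
  3P = O

ord(P) = 3


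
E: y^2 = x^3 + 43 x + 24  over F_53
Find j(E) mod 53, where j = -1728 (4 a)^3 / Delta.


Delta = -16(4 a^3 + 27 b^2) mod 53 = 32
-1728 * (4 a)^3 = -1728 * (4*43)^3 mod 53 = 27
j = 27 * 32^(-1) mod 53 = 29

j = 29 (mod 53)


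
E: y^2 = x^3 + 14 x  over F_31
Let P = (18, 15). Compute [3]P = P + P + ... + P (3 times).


k = 3 = 11_2 (binary, LSB first: 11)
Double-and-add from P = (18, 15):
  bit 0 = 1: acc = O + (18, 15) = (18, 15)
  bit 1 = 1: acc = (18, 15) + (0, 0) = (18, 16)

3P = (18, 16)


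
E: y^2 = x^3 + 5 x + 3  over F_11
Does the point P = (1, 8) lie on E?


Check whether y^2 = x^3 + 5 x + 3 (mod 11) for (x, y) = (1, 8).
LHS: y^2 = 8^2 mod 11 = 9
RHS: x^3 + 5 x + 3 = 1^3 + 5*1 + 3 mod 11 = 9
LHS = RHS

Yes, on the curve


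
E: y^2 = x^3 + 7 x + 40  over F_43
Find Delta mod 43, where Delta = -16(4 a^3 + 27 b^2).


4 a^3 + 27 b^2 = 4*7^3 + 27*40^2 = 1372 + 43200 = 44572
Delta = -16 * (44572) = -713152
Delta mod 43 = 3

Delta = 3 (mod 43)


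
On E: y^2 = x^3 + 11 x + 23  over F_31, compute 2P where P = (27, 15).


Doubling: s = (3 x1^2 + a) / (2 y1)
s = (3*27^2 + 11) / (2*15) mod 31 = 3
x3 = s^2 - 2 x1 mod 31 = 3^2 - 2*27 = 17
y3 = s (x1 - x3) - y1 mod 31 = 3 * (27 - 17) - 15 = 15

2P = (17, 15)


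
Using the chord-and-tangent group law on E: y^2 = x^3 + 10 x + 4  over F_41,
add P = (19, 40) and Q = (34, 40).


P != Q, so use the chord formula.
s = (y2 - y1) / (x2 - x1) = (0) / (15) mod 41 = 0
x3 = s^2 - x1 - x2 mod 41 = 0^2 - 19 - 34 = 29
y3 = s (x1 - x3) - y1 mod 41 = 0 * (19 - 29) - 40 = 1

P + Q = (29, 1)


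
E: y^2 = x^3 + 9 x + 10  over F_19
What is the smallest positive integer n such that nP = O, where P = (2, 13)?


Compute successive multiples of P until we hit O:
  1P = (2, 13)
  2P = (5, 16)
  3P = (13, 14)
  4P = (15, 10)
  5P = (7, 13)
  6P = (10, 6)
  7P = (14, 7)
  8P = (8, 9)
  ... (continuing to 22P)
  22P = O

ord(P) = 22


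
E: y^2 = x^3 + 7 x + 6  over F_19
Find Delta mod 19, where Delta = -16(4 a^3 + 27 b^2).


4 a^3 + 27 b^2 = 4*7^3 + 27*6^2 = 1372 + 972 = 2344
Delta = -16 * (2344) = -37504
Delta mod 19 = 2

Delta = 2 (mod 19)


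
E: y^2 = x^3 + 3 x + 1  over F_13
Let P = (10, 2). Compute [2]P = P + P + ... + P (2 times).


k = 2 = 10_2 (binary, LSB first: 01)
Double-and-add from P = (10, 2):
  bit 0 = 0: acc unchanged = O
  bit 1 = 1: acc = O + (7, 1) = (7, 1)

2P = (7, 1)


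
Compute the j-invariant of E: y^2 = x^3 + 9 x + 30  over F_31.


Delta = -16(4 a^3 + 27 b^2) mod 31 = 1
-1728 * (4 a)^3 = -1728 * (4*9)^3 mod 31 = 8
j = 8 * 1^(-1) mod 31 = 8

j = 8 (mod 31)


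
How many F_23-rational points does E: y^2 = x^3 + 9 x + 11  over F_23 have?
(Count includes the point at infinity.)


For each x in F_23, count y with y^2 = x^3 + 9 x + 11 mod 23:
  x = 7: RHS = 3, y in [7, 16]  -> 2 point(s)
  x = 9: RHS = 16, y in [4, 19]  -> 2 point(s)
  x = 13: RHS = 2, y in [5, 18]  -> 2 point(s)
  x = 14: RHS = 6, y in [11, 12]  -> 2 point(s)
  x = 15: RHS = 2, y in [5, 18]  -> 2 point(s)
  x = 18: RHS = 2, y in [5, 18]  -> 2 point(s)
  x = 19: RHS = 3, y in [7, 16]  -> 2 point(s)
  x = 20: RHS = 3, y in [7, 16]  -> 2 point(s)
  x = 21: RHS = 8, y in [10, 13]  -> 2 point(s)
  x = 22: RHS = 1, y in [1, 22]  -> 2 point(s)
Affine points: 20. Add the point at infinity: total = 21.

#E(F_23) = 21


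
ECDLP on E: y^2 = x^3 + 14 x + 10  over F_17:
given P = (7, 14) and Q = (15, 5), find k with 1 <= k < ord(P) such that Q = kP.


Enumerate multiples of P until we hit Q = (15, 5):
  1P = (7, 14)
  2P = (1, 12)
  3P = (11, 13)
  4P = (15, 5)
Match found at i = 4.

k = 4


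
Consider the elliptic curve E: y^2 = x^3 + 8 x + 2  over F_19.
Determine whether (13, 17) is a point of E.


Check whether y^2 = x^3 + 8 x + 2 (mod 19) for (x, y) = (13, 17).
LHS: y^2 = 17^2 mod 19 = 4
RHS: x^3 + 8 x + 2 = 13^3 + 8*13 + 2 mod 19 = 4
LHS = RHS

Yes, on the curve


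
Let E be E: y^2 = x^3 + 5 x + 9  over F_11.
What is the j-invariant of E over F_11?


Delta = -16(4 a^3 + 27 b^2) mod 11 = 7
-1728 * (4 a)^3 = -1728 * (4*5)^3 mod 11 = 8
j = 8 * 7^(-1) mod 11 = 9

j = 9 (mod 11)


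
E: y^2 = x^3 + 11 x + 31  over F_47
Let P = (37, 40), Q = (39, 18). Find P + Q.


P != Q, so use the chord formula.
s = (y2 - y1) / (x2 - x1) = (25) / (2) mod 47 = 36
x3 = s^2 - x1 - x2 mod 47 = 36^2 - 37 - 39 = 45
y3 = s (x1 - x3) - y1 mod 47 = 36 * (37 - 45) - 40 = 1

P + Q = (45, 1)


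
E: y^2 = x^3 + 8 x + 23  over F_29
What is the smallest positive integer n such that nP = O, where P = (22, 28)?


Compute successive multiples of P until we hit O:
  1P = (22, 28)
  2P = (10, 28)
  3P = (26, 1)
  4P = (3, 25)
  5P = (27, 17)
  6P = (15, 3)
  7P = (16, 10)
  8P = (0, 9)
  ... (continuing to 31P)
  31P = O

ord(P) = 31


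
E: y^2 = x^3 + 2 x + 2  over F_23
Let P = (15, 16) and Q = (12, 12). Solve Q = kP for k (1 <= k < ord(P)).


Enumerate multiples of P until we hit Q = (12, 12):
  1P = (15, 16)
  2P = (9, 6)
  3P = (12, 12)
Match found at i = 3.

k = 3


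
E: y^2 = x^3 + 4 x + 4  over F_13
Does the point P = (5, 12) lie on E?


Check whether y^2 = x^3 + 4 x + 4 (mod 13) for (x, y) = (5, 12).
LHS: y^2 = 12^2 mod 13 = 1
RHS: x^3 + 4 x + 4 = 5^3 + 4*5 + 4 mod 13 = 6
LHS != RHS

No, not on the curve


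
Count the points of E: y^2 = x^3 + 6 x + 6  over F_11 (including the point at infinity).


For each x in F_11, count y with y^2 = x^3 + 6 x + 6 mod 11:
  x = 2: RHS = 4, y in [2, 9]  -> 2 point(s)
  x = 6: RHS = 5, y in [4, 7]  -> 2 point(s)
  x = 8: RHS = 5, y in [4, 7]  -> 2 point(s)
Affine points: 6. Add the point at infinity: total = 7.

#E(F_11) = 7


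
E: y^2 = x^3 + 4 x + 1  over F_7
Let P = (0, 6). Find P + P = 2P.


Doubling: s = (3 x1^2 + a) / (2 y1)
s = (3*0^2 + 4) / (2*6) mod 7 = 5
x3 = s^2 - 2 x1 mod 7 = 5^2 - 2*0 = 4
y3 = s (x1 - x3) - y1 mod 7 = 5 * (0 - 4) - 6 = 2

2P = (4, 2)


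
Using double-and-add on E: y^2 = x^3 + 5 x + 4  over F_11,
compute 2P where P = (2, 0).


k = 2 = 10_2 (binary, LSB first: 01)
Double-and-add from P = (2, 0):
  bit 0 = 0: acc unchanged = O
  bit 1 = 1: acc = O + O = O

2P = O


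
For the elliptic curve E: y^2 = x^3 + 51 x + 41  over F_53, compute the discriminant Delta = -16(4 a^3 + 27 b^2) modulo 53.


4 a^3 + 27 b^2 = 4*51^3 + 27*41^2 = 530604 + 45387 = 575991
Delta = -16 * (575991) = -9215856
Delta mod 53 = 49

Delta = 49 (mod 53)


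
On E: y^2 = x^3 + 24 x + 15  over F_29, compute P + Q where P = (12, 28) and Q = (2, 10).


P != Q, so use the chord formula.
s = (y2 - y1) / (x2 - x1) = (11) / (19) mod 29 = 25
x3 = s^2 - x1 - x2 mod 29 = 25^2 - 12 - 2 = 2
y3 = s (x1 - x3) - y1 mod 29 = 25 * (12 - 2) - 28 = 19

P + Q = (2, 19)


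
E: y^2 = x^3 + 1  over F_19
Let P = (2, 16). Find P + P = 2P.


Doubling: s = (3 x1^2 + a) / (2 y1)
s = (3*2^2 + 0) / (2*16) mod 19 = 17
x3 = s^2 - 2 x1 mod 19 = 17^2 - 2*2 = 0
y3 = s (x1 - x3) - y1 mod 19 = 17 * (2 - 0) - 16 = 18

2P = (0, 18)


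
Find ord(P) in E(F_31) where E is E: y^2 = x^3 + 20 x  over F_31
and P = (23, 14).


Compute successive multiples of P until we hit O:
  1P = (23, 14)
  2P = (5, 16)
  3P = (21, 3)
  4P = (25, 6)
  5P = (30, 14)
  6P = (9, 17)
  7P = (3, 26)
  8P = (19, 27)
  ... (continuing to 32P)
  32P = O

ord(P) = 32


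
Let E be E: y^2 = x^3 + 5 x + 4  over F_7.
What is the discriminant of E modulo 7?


4 a^3 + 27 b^2 = 4*5^3 + 27*4^2 = 500 + 432 = 932
Delta = -16 * (932) = -14912
Delta mod 7 = 5

Delta = 5 (mod 7)


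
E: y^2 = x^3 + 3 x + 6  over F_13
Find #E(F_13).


For each x in F_13, count y with y^2 = x^3 + 3 x + 6 mod 13:
  x = 1: RHS = 10, y in [6, 7]  -> 2 point(s)
  x = 3: RHS = 3, y in [4, 9]  -> 2 point(s)
  x = 4: RHS = 4, y in [2, 11]  -> 2 point(s)
  x = 5: RHS = 3, y in [4, 9]  -> 2 point(s)
  x = 8: RHS = 9, y in [3, 10]  -> 2 point(s)
  x = 10: RHS = 9, y in [3, 10]  -> 2 point(s)
Affine points: 12. Add the point at infinity: total = 13.

#E(F_13) = 13


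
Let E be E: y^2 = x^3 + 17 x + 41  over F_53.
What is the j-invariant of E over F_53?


Delta = -16(4 a^3 + 27 b^2) mod 53 = 31
-1728 * (4 a)^3 = -1728 * (4*17)^3 mod 53 = 14
j = 14 * 31^(-1) mod 53 = 9

j = 9 (mod 53)


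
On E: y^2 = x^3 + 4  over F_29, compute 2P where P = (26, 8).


k = 2 = 10_2 (binary, LSB first: 01)
Double-and-add from P = (26, 8):
  bit 0 = 0: acc unchanged = O
  bit 1 = 1: acc = O + (11, 1) = (11, 1)

2P = (11, 1)


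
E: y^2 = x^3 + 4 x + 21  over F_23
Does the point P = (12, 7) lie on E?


Check whether y^2 = x^3 + 4 x + 21 (mod 23) for (x, y) = (12, 7).
LHS: y^2 = 7^2 mod 23 = 3
RHS: x^3 + 4 x + 21 = 12^3 + 4*12 + 21 mod 23 = 3
LHS = RHS

Yes, on the curve


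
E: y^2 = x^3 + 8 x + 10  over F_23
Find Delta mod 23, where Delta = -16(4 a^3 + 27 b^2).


4 a^3 + 27 b^2 = 4*8^3 + 27*10^2 = 2048 + 2700 = 4748
Delta = -16 * (4748) = -75968
Delta mod 23 = 1

Delta = 1 (mod 23)


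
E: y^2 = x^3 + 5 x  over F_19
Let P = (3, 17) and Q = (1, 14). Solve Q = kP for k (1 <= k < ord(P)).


Enumerate multiples of P until we hit Q = (1, 14):
  1P = (3, 17)
  2P = (1, 5)
  3P = (13, 18)
  4P = (7, 13)
  5P = (10, 9)
  6P = (17, 18)
  7P = (15, 12)
  8P = (5, 6)
  9P = (8, 1)
  10P = (0, 0)
  11P = (8, 18)
  12P = (5, 13)
  13P = (15, 7)
  14P = (17, 1)
  15P = (10, 10)
  16P = (7, 6)
  17P = (13, 1)
  18P = (1, 14)
Match found at i = 18.

k = 18


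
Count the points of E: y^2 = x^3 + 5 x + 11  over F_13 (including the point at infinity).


For each x in F_13, count y with y^2 = x^3 + 5 x + 11 mod 13:
  x = 1: RHS = 4, y in [2, 11]  -> 2 point(s)
  x = 2: RHS = 3, y in [4, 9]  -> 2 point(s)
  x = 3: RHS = 1, y in [1, 12]  -> 2 point(s)
  x = 4: RHS = 4, y in [2, 11]  -> 2 point(s)
  x = 6: RHS = 10, y in [6, 7]  -> 2 point(s)
  x = 7: RHS = 12, y in [5, 8]  -> 2 point(s)
  x = 8: RHS = 4, y in [2, 11]  -> 2 point(s)
Affine points: 14. Add the point at infinity: total = 15.

#E(F_13) = 15


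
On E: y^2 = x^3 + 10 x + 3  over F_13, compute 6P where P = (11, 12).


k = 6 = 110_2 (binary, LSB first: 011)
Double-and-add from P = (11, 12):
  bit 0 = 0: acc unchanged = O
  bit 1 = 1: acc = O + (8, 7) = (8, 7)
  bit 2 = 1: acc = (8, 7) + (7, 0) = (8, 6)

6P = (8, 6)


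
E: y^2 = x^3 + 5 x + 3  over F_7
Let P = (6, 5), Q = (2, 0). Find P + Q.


P != Q, so use the chord formula.
s = (y2 - y1) / (x2 - x1) = (2) / (3) mod 7 = 3
x3 = s^2 - x1 - x2 mod 7 = 3^2 - 6 - 2 = 1
y3 = s (x1 - x3) - y1 mod 7 = 3 * (6 - 1) - 5 = 3

P + Q = (1, 3)


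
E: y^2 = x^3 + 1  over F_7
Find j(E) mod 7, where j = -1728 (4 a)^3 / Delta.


Delta = -16(4 a^3 + 27 b^2) mod 7 = 2
-1728 * (4 a)^3 = -1728 * (4*0)^3 mod 7 = 0
j = 0 * 2^(-1) mod 7 = 0

j = 0 (mod 7)


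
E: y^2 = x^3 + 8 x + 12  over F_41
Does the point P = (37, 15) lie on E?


Check whether y^2 = x^3 + 8 x + 12 (mod 41) for (x, y) = (37, 15).
LHS: y^2 = 15^2 mod 41 = 20
RHS: x^3 + 8 x + 12 = 37^3 + 8*37 + 12 mod 41 = 39
LHS != RHS

No, not on the curve


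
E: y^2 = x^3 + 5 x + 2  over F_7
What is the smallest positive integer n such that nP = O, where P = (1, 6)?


Compute successive multiples of P until we hit O:
  1P = (1, 6)
  2P = (0, 4)
  3P = (3, 4)
  4P = (4, 4)
  5P = (4, 3)
  6P = (3, 3)
  7P = (0, 3)
  8P = (1, 1)
  ... (continuing to 9P)
  9P = O

ord(P) = 9


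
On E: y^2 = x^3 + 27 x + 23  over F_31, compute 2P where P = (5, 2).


Doubling: s = (3 x1^2 + a) / (2 y1)
s = (3*5^2 + 27) / (2*2) mod 31 = 10
x3 = s^2 - 2 x1 mod 31 = 10^2 - 2*5 = 28
y3 = s (x1 - x3) - y1 mod 31 = 10 * (5 - 28) - 2 = 16

2P = (28, 16)


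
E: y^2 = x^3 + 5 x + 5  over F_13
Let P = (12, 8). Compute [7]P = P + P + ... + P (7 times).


k = 7 = 111_2 (binary, LSB first: 111)
Double-and-add from P = (12, 8):
  bit 0 = 1: acc = O + (12, 8) = (12, 8)
  bit 1 = 1: acc = (12, 8) + (12, 5) = O
  bit 2 = 1: acc = O + (12, 8) = (12, 8)

7P = (12, 8)


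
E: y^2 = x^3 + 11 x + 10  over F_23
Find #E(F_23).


For each x in F_23, count y with y^2 = x^3 + 11 x + 10 mod 23:
  x = 3: RHS = 1, y in [1, 22]  -> 2 point(s)
  x = 4: RHS = 3, y in [7, 16]  -> 2 point(s)
  x = 5: RHS = 6, y in [11, 12]  -> 2 point(s)
  x = 6: RHS = 16, y in [4, 19]  -> 2 point(s)
  x = 7: RHS = 16, y in [4, 19]  -> 2 point(s)
  x = 8: RHS = 12, y in [9, 14]  -> 2 point(s)
  x = 10: RHS = 16, y in [4, 19]  -> 2 point(s)
  x = 11: RHS = 13, y in [6, 17]  -> 2 point(s)
  x = 13: RHS = 4, y in [2, 21]  -> 2 point(s)
  x = 15: RHS = 8, y in [10, 13]  -> 2 point(s)
  x = 16: RHS = 4, y in [2, 21]  -> 2 point(s)
  x = 17: RHS = 4, y in [2, 21]  -> 2 point(s)
  x = 21: RHS = 3, y in [7, 16]  -> 2 point(s)
Affine points: 26. Add the point at infinity: total = 27.

#E(F_23) = 27


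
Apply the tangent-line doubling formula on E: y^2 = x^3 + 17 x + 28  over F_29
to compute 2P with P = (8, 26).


Doubling: s = (3 x1^2 + a) / (2 y1)
s = (3*8^2 + 17) / (2*26) mod 29 = 28
x3 = s^2 - 2 x1 mod 29 = 28^2 - 2*8 = 14
y3 = s (x1 - x3) - y1 mod 29 = 28 * (8 - 14) - 26 = 9

2P = (14, 9)


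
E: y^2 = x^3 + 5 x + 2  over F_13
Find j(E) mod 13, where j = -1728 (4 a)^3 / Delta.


Delta = -16(4 a^3 + 27 b^2) mod 13 = 9
-1728 * (4 a)^3 = -1728 * (4*5)^3 mod 13 = 5
j = 5 * 9^(-1) mod 13 = 2

j = 2 (mod 13)


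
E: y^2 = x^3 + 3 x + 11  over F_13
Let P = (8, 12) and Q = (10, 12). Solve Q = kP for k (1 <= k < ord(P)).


Enumerate multiples of P until we hit Q = (10, 12):
  1P = (8, 12)
  2P = (10, 1)
  3P = (9, 0)
  4P = (10, 12)
Match found at i = 4.

k = 4


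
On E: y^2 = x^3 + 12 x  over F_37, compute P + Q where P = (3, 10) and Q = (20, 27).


P != Q, so use the chord formula.
s = (y2 - y1) / (x2 - x1) = (17) / (17) mod 37 = 1
x3 = s^2 - x1 - x2 mod 37 = 1^2 - 3 - 20 = 15
y3 = s (x1 - x3) - y1 mod 37 = 1 * (3 - 15) - 10 = 15

P + Q = (15, 15)


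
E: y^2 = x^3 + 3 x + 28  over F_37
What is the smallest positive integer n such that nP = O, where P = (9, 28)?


Compute successive multiples of P until we hit O:
  1P = (9, 28)
  2P = (29, 11)
  3P = (0, 18)
  4P = (0, 19)
  5P = (29, 26)
  6P = (9, 9)
  7P = O

ord(P) = 7


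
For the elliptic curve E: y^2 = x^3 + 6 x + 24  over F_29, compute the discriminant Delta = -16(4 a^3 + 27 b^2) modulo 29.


4 a^3 + 27 b^2 = 4*6^3 + 27*24^2 = 864 + 15552 = 16416
Delta = -16 * (16416) = -262656
Delta mod 29 = 26

Delta = 26 (mod 29)


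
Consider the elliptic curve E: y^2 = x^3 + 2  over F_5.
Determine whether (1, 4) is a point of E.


Check whether y^2 = x^3 + 0 x + 2 (mod 5) for (x, y) = (1, 4).
LHS: y^2 = 4^2 mod 5 = 1
RHS: x^3 + 0 x + 2 = 1^3 + 0*1 + 2 mod 5 = 3
LHS != RHS

No, not on the curve


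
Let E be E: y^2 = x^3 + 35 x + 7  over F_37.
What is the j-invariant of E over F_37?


Delta = -16(4 a^3 + 27 b^2) mod 37 = 27
-1728 * (4 a)^3 = -1728 * (4*35)^3 mod 37 = 29
j = 29 * 27^(-1) mod 37 = 23

j = 23 (mod 37)


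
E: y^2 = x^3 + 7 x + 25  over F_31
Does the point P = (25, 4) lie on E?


Check whether y^2 = x^3 + 7 x + 25 (mod 31) for (x, y) = (25, 4).
LHS: y^2 = 4^2 mod 31 = 16
RHS: x^3 + 7 x + 25 = 25^3 + 7*25 + 25 mod 31 = 15
LHS != RHS

No, not on the curve


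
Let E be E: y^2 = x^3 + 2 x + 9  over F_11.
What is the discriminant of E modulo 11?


4 a^3 + 27 b^2 = 4*2^3 + 27*9^2 = 32 + 2187 = 2219
Delta = -16 * (2219) = -35504
Delta mod 11 = 4

Delta = 4 (mod 11)


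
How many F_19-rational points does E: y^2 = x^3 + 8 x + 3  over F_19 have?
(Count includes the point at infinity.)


For each x in F_19, count y with y^2 = x^3 + 8 x + 3 mod 19:
  x = 3: RHS = 16, y in [4, 15]  -> 2 point(s)
  x = 4: RHS = 4, y in [2, 17]  -> 2 point(s)
  x = 5: RHS = 16, y in [4, 15]  -> 2 point(s)
  x = 6: RHS = 1, y in [1, 18]  -> 2 point(s)
  x = 8: RHS = 9, y in [3, 16]  -> 2 point(s)
  x = 9: RHS = 6, y in [5, 14]  -> 2 point(s)
  x = 10: RHS = 0, y in [0]  -> 1 point(s)
  x = 11: RHS = 16, y in [4, 15]  -> 2 point(s)
  x = 13: RHS = 5, y in [9, 10]  -> 2 point(s)
  x = 14: RHS = 9, y in [3, 16]  -> 2 point(s)
  x = 16: RHS = 9, y in [3, 16]  -> 2 point(s)
  x = 17: RHS = 17, y in [6, 13]  -> 2 point(s)
Affine points: 23. Add the point at infinity: total = 24.

#E(F_19) = 24


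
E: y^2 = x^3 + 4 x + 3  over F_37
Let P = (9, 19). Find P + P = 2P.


Doubling: s = (3 x1^2 + a) / (2 y1)
s = (3*9^2 + 4) / (2*19) mod 37 = 25
x3 = s^2 - 2 x1 mod 37 = 25^2 - 2*9 = 15
y3 = s (x1 - x3) - y1 mod 37 = 25 * (9 - 15) - 19 = 16

2P = (15, 16)


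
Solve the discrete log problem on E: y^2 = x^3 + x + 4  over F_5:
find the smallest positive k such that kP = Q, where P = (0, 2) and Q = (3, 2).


Enumerate multiples of P until we hit Q = (3, 2):
  1P = (0, 2)
  2P = (1, 4)
  3P = (3, 2)
Match found at i = 3.

k = 3


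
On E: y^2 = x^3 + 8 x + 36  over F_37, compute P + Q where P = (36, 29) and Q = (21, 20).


P != Q, so use the chord formula.
s = (y2 - y1) / (x2 - x1) = (28) / (22) mod 37 = 8
x3 = s^2 - x1 - x2 mod 37 = 8^2 - 36 - 21 = 7
y3 = s (x1 - x3) - y1 mod 37 = 8 * (36 - 7) - 29 = 18

P + Q = (7, 18)


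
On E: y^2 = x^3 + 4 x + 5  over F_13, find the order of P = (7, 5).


Compute successive multiples of P until we hit O:
  1P = (7, 5)
  2P = (9, 9)
  3P = (1, 7)
  4P = (8, 4)
  5P = (12, 0)
  6P = (8, 9)
  7P = (1, 6)
  8P = (9, 4)
  ... (continuing to 10P)
  10P = O

ord(P) = 10


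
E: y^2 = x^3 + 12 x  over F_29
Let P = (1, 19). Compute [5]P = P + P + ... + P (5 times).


k = 5 = 101_2 (binary, LSB first: 101)
Double-and-add from P = (1, 19):
  bit 0 = 1: acc = O + (1, 19) = (1, 19)
  bit 1 = 0: acc unchanged = (1, 19)
  bit 2 = 1: acc = (1, 19) + (28, 25) = (9, 5)

5P = (9, 5)


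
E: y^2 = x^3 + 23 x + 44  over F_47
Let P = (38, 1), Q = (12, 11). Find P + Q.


P != Q, so use the chord formula.
s = (y2 - y1) / (x2 - x1) = (10) / (21) mod 47 = 43
x3 = s^2 - x1 - x2 mod 47 = 43^2 - 38 - 12 = 13
y3 = s (x1 - x3) - y1 mod 47 = 43 * (38 - 13) - 1 = 40

P + Q = (13, 40)


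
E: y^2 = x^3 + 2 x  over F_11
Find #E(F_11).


For each x in F_11, count y with y^2 = x^3 + 2 x + 0 mod 11:
  x = 0: RHS = 0, y in [0]  -> 1 point(s)
  x = 1: RHS = 3, y in [5, 6]  -> 2 point(s)
  x = 2: RHS = 1, y in [1, 10]  -> 2 point(s)
  x = 3: RHS = 0, y in [0]  -> 1 point(s)
  x = 5: RHS = 3, y in [5, 6]  -> 2 point(s)
  x = 7: RHS = 5, y in [4, 7]  -> 2 point(s)
  x = 8: RHS = 0, y in [0]  -> 1 point(s)
Affine points: 11. Add the point at infinity: total = 12.

#E(F_11) = 12


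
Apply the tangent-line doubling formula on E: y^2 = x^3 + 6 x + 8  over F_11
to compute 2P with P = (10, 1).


Doubling: s = (3 x1^2 + a) / (2 y1)
s = (3*10^2 + 6) / (2*1) mod 11 = 10
x3 = s^2 - 2 x1 mod 11 = 10^2 - 2*10 = 3
y3 = s (x1 - x3) - y1 mod 11 = 10 * (10 - 3) - 1 = 3

2P = (3, 3)


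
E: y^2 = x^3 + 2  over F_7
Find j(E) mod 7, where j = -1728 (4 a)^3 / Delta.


Delta = -16(4 a^3 + 27 b^2) mod 7 = 1
-1728 * (4 a)^3 = -1728 * (4*0)^3 mod 7 = 0
j = 0 * 1^(-1) mod 7 = 0

j = 0 (mod 7)


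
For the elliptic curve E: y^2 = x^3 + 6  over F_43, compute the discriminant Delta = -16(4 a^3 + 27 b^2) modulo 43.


4 a^3 + 27 b^2 = 4*0^3 + 27*6^2 = 0 + 972 = 972
Delta = -16 * (972) = -15552
Delta mod 43 = 14

Delta = 14 (mod 43)


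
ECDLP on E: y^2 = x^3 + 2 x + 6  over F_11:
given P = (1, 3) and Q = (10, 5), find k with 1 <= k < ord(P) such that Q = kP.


Enumerate multiples of P until we hit Q = (10, 5):
  1P = (1, 3)
  2P = (10, 6)
  3P = (5, 3)
  4P = (5, 8)
  5P = (10, 5)
Match found at i = 5.

k = 5


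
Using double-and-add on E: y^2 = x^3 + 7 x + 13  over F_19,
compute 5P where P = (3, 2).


k = 5 = 101_2 (binary, LSB first: 101)
Double-and-add from P = (3, 2):
  bit 0 = 1: acc = O + (3, 2) = (3, 2)
  bit 1 = 0: acc unchanged = (3, 2)
  bit 2 = 1: acc = (3, 2) + (8, 12) = (12, 18)

5P = (12, 18)


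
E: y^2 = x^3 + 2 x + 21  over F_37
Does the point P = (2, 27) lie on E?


Check whether y^2 = x^3 + 2 x + 21 (mod 37) for (x, y) = (2, 27).
LHS: y^2 = 27^2 mod 37 = 26
RHS: x^3 + 2 x + 21 = 2^3 + 2*2 + 21 mod 37 = 33
LHS != RHS

No, not on the curve


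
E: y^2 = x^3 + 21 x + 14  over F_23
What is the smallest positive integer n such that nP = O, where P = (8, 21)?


Compute successive multiples of P until we hit O:
  1P = (8, 21)
  2P = (15, 1)
  3P = (3, 14)
  4P = (2, 15)
  5P = (14, 19)
  6P = (19, 21)
  7P = (19, 2)
  8P = (14, 4)
  ... (continuing to 13P)
  13P = O

ord(P) = 13


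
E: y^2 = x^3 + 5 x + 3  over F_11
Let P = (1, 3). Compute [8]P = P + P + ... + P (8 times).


k = 8 = 1000_2 (binary, LSB first: 0001)
Double-and-add from P = (1, 3):
  bit 0 = 0: acc unchanged = O
  bit 1 = 0: acc unchanged = O
  bit 2 = 0: acc unchanged = O
  bit 3 = 1: acc = O + (1, 8) = (1, 8)

8P = (1, 8)


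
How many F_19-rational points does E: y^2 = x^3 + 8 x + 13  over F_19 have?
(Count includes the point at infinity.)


For each x in F_19, count y with y^2 = x^3 + 8 x + 13 mod 19:
  x = 3: RHS = 7, y in [8, 11]  -> 2 point(s)
  x = 5: RHS = 7, y in [8, 11]  -> 2 point(s)
  x = 6: RHS = 11, y in [7, 12]  -> 2 point(s)
  x = 8: RHS = 0, y in [0]  -> 1 point(s)
  x = 9: RHS = 16, y in [4, 15]  -> 2 point(s)
  x = 11: RHS = 7, y in [8, 11]  -> 2 point(s)
  x = 14: RHS = 0, y in [0]  -> 1 point(s)
  x = 16: RHS = 0, y in [0]  -> 1 point(s)
  x = 18: RHS = 4, y in [2, 17]  -> 2 point(s)
Affine points: 15. Add the point at infinity: total = 16.

#E(F_19) = 16


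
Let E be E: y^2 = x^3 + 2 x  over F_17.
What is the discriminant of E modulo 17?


4 a^3 + 27 b^2 = 4*2^3 + 27*0^2 = 32 + 0 = 32
Delta = -16 * (32) = -512
Delta mod 17 = 15

Delta = 15 (mod 17)


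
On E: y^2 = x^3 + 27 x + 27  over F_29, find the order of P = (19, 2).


Compute successive multiples of P until we hit O:
  1P = (19, 2)
  2P = (24, 17)
  3P = (24, 12)
  4P = (19, 27)
  5P = O

ord(P) = 5


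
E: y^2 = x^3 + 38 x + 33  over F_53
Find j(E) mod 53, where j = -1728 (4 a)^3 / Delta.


Delta = -16(4 a^3 + 27 b^2) mod 53 = 5
-1728 * (4 a)^3 = -1728 * (4*38)^3 mod 53 = 5
j = 5 * 5^(-1) mod 53 = 1

j = 1 (mod 53)


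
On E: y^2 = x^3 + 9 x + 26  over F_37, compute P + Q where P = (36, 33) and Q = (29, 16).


P != Q, so use the chord formula.
s = (y2 - y1) / (x2 - x1) = (20) / (30) mod 37 = 13
x3 = s^2 - x1 - x2 mod 37 = 13^2 - 36 - 29 = 30
y3 = s (x1 - x3) - y1 mod 37 = 13 * (36 - 30) - 33 = 8

P + Q = (30, 8)


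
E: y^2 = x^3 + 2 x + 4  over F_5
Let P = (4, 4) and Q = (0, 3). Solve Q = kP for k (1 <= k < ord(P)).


Enumerate multiples of P until we hit Q = (0, 3):
  1P = (4, 4)
  2P = (2, 1)
  3P = (0, 2)
  4P = (0, 3)
Match found at i = 4.

k = 4


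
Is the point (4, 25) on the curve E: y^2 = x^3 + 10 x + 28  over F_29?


Check whether y^2 = x^3 + 10 x + 28 (mod 29) for (x, y) = (4, 25).
LHS: y^2 = 25^2 mod 29 = 16
RHS: x^3 + 10 x + 28 = 4^3 + 10*4 + 28 mod 29 = 16
LHS = RHS

Yes, on the curve


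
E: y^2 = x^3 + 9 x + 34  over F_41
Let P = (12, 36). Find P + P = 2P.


Doubling: s = (3 x1^2 + a) / (2 y1)
s = (3*12^2 + 9) / (2*36) mod 41 = 1
x3 = s^2 - 2 x1 mod 41 = 1^2 - 2*12 = 18
y3 = s (x1 - x3) - y1 mod 41 = 1 * (12 - 18) - 36 = 40

2P = (18, 40)


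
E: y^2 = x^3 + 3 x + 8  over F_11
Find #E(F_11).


For each x in F_11, count y with y^2 = x^3 + 3 x + 8 mod 11:
  x = 1: RHS = 1, y in [1, 10]  -> 2 point(s)
  x = 2: RHS = 0, y in [0]  -> 1 point(s)
  x = 3: RHS = 0, y in [0]  -> 1 point(s)
  x = 5: RHS = 5, y in [4, 7]  -> 2 point(s)
  x = 6: RHS = 0, y in [0]  -> 1 point(s)
  x = 7: RHS = 9, y in [3, 8]  -> 2 point(s)
  x = 8: RHS = 5, y in [4, 7]  -> 2 point(s)
  x = 9: RHS = 5, y in [4, 7]  -> 2 point(s)
  x = 10: RHS = 4, y in [2, 9]  -> 2 point(s)
Affine points: 15. Add the point at infinity: total = 16.

#E(F_11) = 16


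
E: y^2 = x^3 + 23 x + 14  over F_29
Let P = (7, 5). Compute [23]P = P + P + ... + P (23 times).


k = 23 = 10111_2 (binary, LSB first: 11101)
Double-and-add from P = (7, 5):
  bit 0 = 1: acc = O + (7, 5) = (7, 5)
  bit 1 = 1: acc = (7, 5) + (14, 21) = (15, 14)
  bit 2 = 1: acc = (15, 14) + (6, 7) = (24, 8)
  bit 3 = 0: acc unchanged = (24, 8)
  bit 4 = 1: acc = (24, 8) + (26, 11) = (3, 9)

23P = (3, 9)


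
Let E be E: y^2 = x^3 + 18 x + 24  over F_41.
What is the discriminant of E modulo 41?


4 a^3 + 27 b^2 = 4*18^3 + 27*24^2 = 23328 + 15552 = 38880
Delta = -16 * (38880) = -622080
Delta mod 41 = 13

Delta = 13 (mod 41)


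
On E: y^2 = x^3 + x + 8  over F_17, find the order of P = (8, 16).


Compute successive multiples of P until we hit O:
  1P = (8, 16)
  2P = (10, 7)
  3P = (15, 7)
  4P = (13, 5)
  5P = (9, 10)
  6P = (2, 16)
  7P = (7, 1)
  8P = (6, 14)
  ... (continuing to 25P)
  25P = O

ord(P) = 25


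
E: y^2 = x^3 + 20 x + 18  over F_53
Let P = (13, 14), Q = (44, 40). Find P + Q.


P != Q, so use the chord formula.
s = (y2 - y1) / (x2 - x1) = (26) / (31) mod 53 = 47
x3 = s^2 - x1 - x2 mod 53 = 47^2 - 13 - 44 = 32
y3 = s (x1 - x3) - y1 mod 53 = 47 * (13 - 32) - 14 = 47

P + Q = (32, 47)


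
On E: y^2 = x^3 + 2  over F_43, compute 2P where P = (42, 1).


Doubling: s = (3 x1^2 + a) / (2 y1)
s = (3*42^2 + 0) / (2*1) mod 43 = 23
x3 = s^2 - 2 x1 mod 43 = 23^2 - 2*42 = 15
y3 = s (x1 - x3) - y1 mod 43 = 23 * (42 - 15) - 1 = 18

2P = (15, 18)


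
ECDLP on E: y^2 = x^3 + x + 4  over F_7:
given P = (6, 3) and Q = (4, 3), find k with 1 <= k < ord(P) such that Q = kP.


Enumerate multiples of P until we hit Q = (4, 3):
  1P = (6, 3)
  2P = (4, 3)
Match found at i = 2.

k = 2


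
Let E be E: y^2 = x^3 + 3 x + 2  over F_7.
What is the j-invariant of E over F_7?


Delta = -16(4 a^3 + 27 b^2) mod 7 = 2
-1728 * (4 a)^3 = -1728 * (4*3)^3 mod 7 = 6
j = 6 * 2^(-1) mod 7 = 3

j = 3 (mod 7)


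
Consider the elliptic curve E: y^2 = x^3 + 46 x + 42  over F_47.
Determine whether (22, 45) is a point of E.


Check whether y^2 = x^3 + 46 x + 42 (mod 47) for (x, y) = (22, 45).
LHS: y^2 = 45^2 mod 47 = 4
RHS: x^3 + 46 x + 42 = 22^3 + 46*22 + 42 mod 47 = 46
LHS != RHS

No, not on the curve


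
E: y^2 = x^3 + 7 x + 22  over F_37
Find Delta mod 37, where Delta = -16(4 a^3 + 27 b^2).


4 a^3 + 27 b^2 = 4*7^3 + 27*22^2 = 1372 + 13068 = 14440
Delta = -16 * (14440) = -231040
Delta mod 37 = 25

Delta = 25 (mod 37)


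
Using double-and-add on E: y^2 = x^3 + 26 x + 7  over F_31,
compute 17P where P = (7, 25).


k = 17 = 10001_2 (binary, LSB first: 10001)
Double-and-add from P = (7, 25):
  bit 0 = 1: acc = O + (7, 25) = (7, 25)
  bit 1 = 0: acc unchanged = (7, 25)
  bit 2 = 0: acc unchanged = (7, 25)
  bit 3 = 0: acc unchanged = (7, 25)
  bit 4 = 1: acc = (7, 25) + (2, 6) = (29, 3)

17P = (29, 3)


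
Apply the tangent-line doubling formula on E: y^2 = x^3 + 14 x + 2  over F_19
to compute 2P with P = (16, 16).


Doubling: s = (3 x1^2 + a) / (2 y1)
s = (3*16^2 + 14) / (2*16) mod 19 = 9
x3 = s^2 - 2 x1 mod 19 = 9^2 - 2*16 = 11
y3 = s (x1 - x3) - y1 mod 19 = 9 * (16 - 11) - 16 = 10

2P = (11, 10)


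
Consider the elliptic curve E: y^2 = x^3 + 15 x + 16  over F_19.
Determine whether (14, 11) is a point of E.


Check whether y^2 = x^3 + 15 x + 16 (mod 19) for (x, y) = (14, 11).
LHS: y^2 = 11^2 mod 19 = 7
RHS: x^3 + 15 x + 16 = 14^3 + 15*14 + 16 mod 19 = 6
LHS != RHS

No, not on the curve


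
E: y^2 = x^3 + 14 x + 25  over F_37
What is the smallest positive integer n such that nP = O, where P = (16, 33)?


Compute successive multiples of P until we hit O:
  1P = (16, 33)
  2P = (21, 21)
  3P = (25, 33)
  4P = (33, 4)
  5P = (0, 5)
  6P = (31, 24)
  7P = (17, 12)
  8P = (1, 22)
  ... (continuing to 43P)
  43P = O

ord(P) = 43


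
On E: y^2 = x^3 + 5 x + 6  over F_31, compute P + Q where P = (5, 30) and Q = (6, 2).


P != Q, so use the chord formula.
s = (y2 - y1) / (x2 - x1) = (3) / (1) mod 31 = 3
x3 = s^2 - x1 - x2 mod 31 = 3^2 - 5 - 6 = 29
y3 = s (x1 - x3) - y1 mod 31 = 3 * (5 - 29) - 30 = 22

P + Q = (29, 22)


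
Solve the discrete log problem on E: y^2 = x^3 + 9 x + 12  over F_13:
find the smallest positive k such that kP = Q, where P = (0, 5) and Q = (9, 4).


Enumerate multiples of P until we hit Q = (9, 4):
  1P = (0, 5)
  2P = (9, 9)
  3P = (5, 0)
  4P = (9, 4)
Match found at i = 4.

k = 4


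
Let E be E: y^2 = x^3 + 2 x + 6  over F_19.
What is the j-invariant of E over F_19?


Delta = -16(4 a^3 + 27 b^2) mod 19 = 10
-1728 * (4 a)^3 = -1728 * (4*2)^3 mod 19 = 18
j = 18 * 10^(-1) mod 19 = 17

j = 17 (mod 19)


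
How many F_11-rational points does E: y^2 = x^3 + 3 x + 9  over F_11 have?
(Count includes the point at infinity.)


For each x in F_11, count y with y^2 = x^3 + 3 x + 9 mod 11:
  x = 0: RHS = 9, y in [3, 8]  -> 2 point(s)
  x = 2: RHS = 1, y in [1, 10]  -> 2 point(s)
  x = 3: RHS = 1, y in [1, 10]  -> 2 point(s)
  x = 6: RHS = 1, y in [1, 10]  -> 2 point(s)
  x = 10: RHS = 5, y in [4, 7]  -> 2 point(s)
Affine points: 10. Add the point at infinity: total = 11.

#E(F_11) = 11


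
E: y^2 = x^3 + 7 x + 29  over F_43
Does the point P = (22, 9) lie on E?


Check whether y^2 = x^3 + 7 x + 29 (mod 43) for (x, y) = (22, 9).
LHS: y^2 = 9^2 mod 43 = 38
RHS: x^3 + 7 x + 29 = 22^3 + 7*22 + 29 mod 43 = 38
LHS = RHS

Yes, on the curve


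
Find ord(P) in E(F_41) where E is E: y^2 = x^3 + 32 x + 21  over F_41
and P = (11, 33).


Compute successive multiples of P until we hit O:
  1P = (11, 33)
  2P = (21, 14)
  3P = (4, 7)
  4P = (8, 25)
  5P = (20, 25)
  6P = (28, 14)
  7P = (39, 20)
  8P = (33, 27)
  ... (continuing to 23P)
  23P = O

ord(P) = 23


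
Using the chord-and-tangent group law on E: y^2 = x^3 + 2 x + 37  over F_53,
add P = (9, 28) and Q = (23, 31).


P != Q, so use the chord formula.
s = (y2 - y1) / (x2 - x1) = (3) / (14) mod 53 = 4
x3 = s^2 - x1 - x2 mod 53 = 4^2 - 9 - 23 = 37
y3 = s (x1 - x3) - y1 mod 53 = 4 * (9 - 37) - 28 = 19

P + Q = (37, 19)


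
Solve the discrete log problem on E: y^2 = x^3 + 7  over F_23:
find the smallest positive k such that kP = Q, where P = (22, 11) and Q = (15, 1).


Enumerate multiples of P until we hit Q = (15, 1):
  1P = (22, 11)
  2P = (11, 2)
  3P = (15, 1)
Match found at i = 3.

k = 3


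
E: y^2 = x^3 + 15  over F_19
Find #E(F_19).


For each x in F_19, count y with y^2 = x^3 + 0 x + 15 mod 19:
  x = 1: RHS = 16, y in [4, 15]  -> 2 point(s)
  x = 2: RHS = 4, y in [2, 17]  -> 2 point(s)
  x = 3: RHS = 4, y in [2, 17]  -> 2 point(s)
  x = 5: RHS = 7, y in [8, 11]  -> 2 point(s)
  x = 7: RHS = 16, y in [4, 15]  -> 2 point(s)
  x = 11: RHS = 16, y in [4, 15]  -> 2 point(s)
  x = 14: RHS = 4, y in [2, 17]  -> 2 point(s)
  x = 16: RHS = 7, y in [8, 11]  -> 2 point(s)
  x = 17: RHS = 7, y in [8, 11]  -> 2 point(s)
Affine points: 18. Add the point at infinity: total = 19.

#E(F_19) = 19


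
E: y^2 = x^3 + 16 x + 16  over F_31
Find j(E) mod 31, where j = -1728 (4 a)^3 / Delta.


Delta = -16(4 a^3 + 27 b^2) mod 31 = 8
-1728 * (4 a)^3 = -1728 * (4*16)^3 mod 31 = 2
j = 2 * 8^(-1) mod 31 = 8

j = 8 (mod 31)


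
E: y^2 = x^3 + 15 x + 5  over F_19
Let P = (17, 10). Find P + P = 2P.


Doubling: s = (3 x1^2 + a) / (2 y1)
s = (3*17^2 + 15) / (2*10) mod 19 = 8
x3 = s^2 - 2 x1 mod 19 = 8^2 - 2*17 = 11
y3 = s (x1 - x3) - y1 mod 19 = 8 * (17 - 11) - 10 = 0

2P = (11, 0)


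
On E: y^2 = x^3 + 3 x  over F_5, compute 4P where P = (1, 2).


k = 4 = 100_2 (binary, LSB first: 001)
Double-and-add from P = (1, 2):
  bit 0 = 0: acc unchanged = O
  bit 1 = 0: acc unchanged = O
  bit 2 = 1: acc = O + (1, 3) = (1, 3)

4P = (1, 3)


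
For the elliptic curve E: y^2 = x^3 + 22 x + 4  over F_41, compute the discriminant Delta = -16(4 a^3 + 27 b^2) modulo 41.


4 a^3 + 27 b^2 = 4*22^3 + 27*4^2 = 42592 + 432 = 43024
Delta = -16 * (43024) = -688384
Delta mod 41 = 6

Delta = 6 (mod 41)


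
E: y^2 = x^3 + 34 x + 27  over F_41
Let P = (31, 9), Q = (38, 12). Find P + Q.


P != Q, so use the chord formula.
s = (y2 - y1) / (x2 - x1) = (3) / (7) mod 41 = 18
x3 = s^2 - x1 - x2 mod 41 = 18^2 - 31 - 38 = 9
y3 = s (x1 - x3) - y1 mod 41 = 18 * (31 - 9) - 9 = 18

P + Q = (9, 18)


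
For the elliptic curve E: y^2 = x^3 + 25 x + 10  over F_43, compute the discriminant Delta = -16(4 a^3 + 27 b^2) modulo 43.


4 a^3 + 27 b^2 = 4*25^3 + 27*10^2 = 62500 + 2700 = 65200
Delta = -16 * (65200) = -1043200
Delta mod 43 = 23

Delta = 23 (mod 43)


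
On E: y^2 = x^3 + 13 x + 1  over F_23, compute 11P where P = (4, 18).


k = 11 = 1011_2 (binary, LSB first: 1101)
Double-and-add from P = (4, 18):
  bit 0 = 1: acc = O + (4, 18) = (4, 18)
  bit 1 = 1: acc = (4, 18) + (0, 22) = (20, 21)
  bit 2 = 0: acc unchanged = (20, 21)
  bit 3 = 1: acc = (20, 21) + (21, 6) = (0, 1)

11P = (0, 1)


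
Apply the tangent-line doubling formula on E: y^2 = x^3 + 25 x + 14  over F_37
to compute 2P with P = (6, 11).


Doubling: s = (3 x1^2 + a) / (2 y1)
s = (3*6^2 + 25) / (2*11) mod 37 = 1
x3 = s^2 - 2 x1 mod 37 = 1^2 - 2*6 = 26
y3 = s (x1 - x3) - y1 mod 37 = 1 * (6 - 26) - 11 = 6

2P = (26, 6)


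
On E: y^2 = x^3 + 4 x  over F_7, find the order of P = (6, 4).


Compute successive multiples of P until we hit O:
  1P = (6, 4)
  2P = (2, 3)
  3P = (3, 2)
  4P = (0, 0)
  5P = (3, 5)
  6P = (2, 4)
  7P = (6, 3)
  8P = O

ord(P) = 8


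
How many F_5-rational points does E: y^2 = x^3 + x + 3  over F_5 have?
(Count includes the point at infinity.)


For each x in F_5, count y with y^2 = x^3 + 1 x + 3 mod 5:
  x = 1: RHS = 0, y in [0]  -> 1 point(s)
  x = 4: RHS = 1, y in [1, 4]  -> 2 point(s)
Affine points: 3. Add the point at infinity: total = 4.

#E(F_5) = 4


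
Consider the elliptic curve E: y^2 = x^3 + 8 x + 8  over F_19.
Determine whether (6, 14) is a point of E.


Check whether y^2 = x^3 + 8 x + 8 (mod 19) for (x, y) = (6, 14).
LHS: y^2 = 14^2 mod 19 = 6
RHS: x^3 + 8 x + 8 = 6^3 + 8*6 + 8 mod 19 = 6
LHS = RHS

Yes, on the curve


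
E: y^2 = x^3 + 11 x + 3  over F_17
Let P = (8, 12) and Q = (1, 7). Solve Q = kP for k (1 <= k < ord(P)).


Enumerate multiples of P until we hit Q = (1, 7):
  1P = (8, 12)
  2P = (9, 10)
  3P = (4, 14)
  4P = (1, 10)
  5P = (6, 8)
  6P = (7, 7)
  7P = (10, 12)
  8P = (16, 5)
  9P = (2, 4)
  10P = (5, 9)
  11P = (5, 8)
  12P = (2, 13)
  13P = (16, 12)
  14P = (10, 5)
  15P = (7, 10)
  16P = (6, 9)
  17P = (1, 7)
Match found at i = 17.

k = 17


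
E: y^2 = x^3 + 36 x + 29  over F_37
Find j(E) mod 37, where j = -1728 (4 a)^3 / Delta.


Delta = -16(4 a^3 + 27 b^2) mod 37 = 18
-1728 * (4 a)^3 = -1728 * (4*36)^3 mod 37 = 36
j = 36 * 18^(-1) mod 37 = 2

j = 2 (mod 37)


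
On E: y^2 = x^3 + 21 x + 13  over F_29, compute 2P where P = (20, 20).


Doubling: s = (3 x1^2 + a) / (2 y1)
s = (3*20^2 + 21) / (2*20) mod 29 = 24
x3 = s^2 - 2 x1 mod 29 = 24^2 - 2*20 = 14
y3 = s (x1 - x3) - y1 mod 29 = 24 * (20 - 14) - 20 = 8

2P = (14, 8)


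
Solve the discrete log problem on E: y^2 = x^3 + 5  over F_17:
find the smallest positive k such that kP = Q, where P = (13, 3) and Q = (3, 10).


Enumerate multiples of P until we hit Q = (3, 10):
  1P = (13, 3)
  2P = (4, 1)
  3P = (16, 2)
  4P = (7, 12)
  5P = (12, 4)
  6P = (10, 11)
  7P = (3, 10)
Match found at i = 7.

k = 7


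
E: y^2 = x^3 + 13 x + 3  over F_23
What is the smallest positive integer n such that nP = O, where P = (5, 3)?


Compute successive multiples of P until we hit O:
  1P = (5, 3)
  2P = (16, 12)
  3P = (4, 2)
  4P = (15, 10)
  5P = (12, 22)
  6P = (19, 5)
  7P = (7, 0)
  8P = (19, 18)
  ... (continuing to 14P)
  14P = O

ord(P) = 14


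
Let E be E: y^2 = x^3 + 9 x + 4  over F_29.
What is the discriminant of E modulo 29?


4 a^3 + 27 b^2 = 4*9^3 + 27*4^2 = 2916 + 432 = 3348
Delta = -16 * (3348) = -53568
Delta mod 29 = 24

Delta = 24 (mod 29)


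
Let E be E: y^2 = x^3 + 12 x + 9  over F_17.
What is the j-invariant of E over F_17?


Delta = -16(4 a^3 + 27 b^2) mod 17 = 4
-1728 * (4 a)^3 = -1728 * (4*12)^3 mod 17 = 8
j = 8 * 4^(-1) mod 17 = 2

j = 2 (mod 17)


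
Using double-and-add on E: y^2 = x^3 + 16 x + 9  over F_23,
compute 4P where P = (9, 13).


k = 4 = 100_2 (binary, LSB first: 001)
Double-and-add from P = (9, 13):
  bit 0 = 0: acc unchanged = O
  bit 1 = 0: acc unchanged = O
  bit 2 = 1: acc = O + (9, 13) = (9, 13)

4P = (9, 13)


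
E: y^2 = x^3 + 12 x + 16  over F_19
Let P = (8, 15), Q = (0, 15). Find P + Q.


P != Q, so use the chord formula.
s = (y2 - y1) / (x2 - x1) = (0) / (11) mod 19 = 0
x3 = s^2 - x1 - x2 mod 19 = 0^2 - 8 - 0 = 11
y3 = s (x1 - x3) - y1 mod 19 = 0 * (8 - 11) - 15 = 4

P + Q = (11, 4)


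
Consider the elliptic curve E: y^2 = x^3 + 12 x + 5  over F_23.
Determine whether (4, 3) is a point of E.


Check whether y^2 = x^3 + 12 x + 5 (mod 23) for (x, y) = (4, 3).
LHS: y^2 = 3^2 mod 23 = 9
RHS: x^3 + 12 x + 5 = 4^3 + 12*4 + 5 mod 23 = 2
LHS != RHS

No, not on the curve


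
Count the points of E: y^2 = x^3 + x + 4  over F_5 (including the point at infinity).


For each x in F_5, count y with y^2 = x^3 + 1 x + 4 mod 5:
  x = 0: RHS = 4, y in [2, 3]  -> 2 point(s)
  x = 1: RHS = 1, y in [1, 4]  -> 2 point(s)
  x = 2: RHS = 4, y in [2, 3]  -> 2 point(s)
  x = 3: RHS = 4, y in [2, 3]  -> 2 point(s)
Affine points: 8. Add the point at infinity: total = 9.

#E(F_5) = 9


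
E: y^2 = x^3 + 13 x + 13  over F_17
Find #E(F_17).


For each x in F_17, count y with y^2 = x^3 + 13 x + 13 mod 17:
  x = 0: RHS = 13, y in [8, 9]  -> 2 point(s)
  x = 2: RHS = 13, y in [8, 9]  -> 2 point(s)
  x = 5: RHS = 16, y in [4, 13]  -> 2 point(s)
  x = 6: RHS = 1, y in [1, 16]  -> 2 point(s)
  x = 8: RHS = 0, y in [0]  -> 1 point(s)
  x = 9: RHS = 9, y in [3, 14]  -> 2 point(s)
  x = 10: RHS = 4, y in [2, 15]  -> 2 point(s)
  x = 11: RHS = 8, y in [5, 12]  -> 2 point(s)
  x = 13: RHS = 16, y in [4, 13]  -> 2 point(s)
  x = 14: RHS = 15, y in [7, 10]  -> 2 point(s)
  x = 15: RHS = 13, y in [8, 9]  -> 2 point(s)
  x = 16: RHS = 16, y in [4, 13]  -> 2 point(s)
Affine points: 23. Add the point at infinity: total = 24.

#E(F_17) = 24


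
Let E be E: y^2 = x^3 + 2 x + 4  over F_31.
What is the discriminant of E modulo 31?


4 a^3 + 27 b^2 = 4*2^3 + 27*4^2 = 32 + 432 = 464
Delta = -16 * (464) = -7424
Delta mod 31 = 16

Delta = 16 (mod 31)


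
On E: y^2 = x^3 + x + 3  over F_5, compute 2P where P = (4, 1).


Doubling: s = (3 x1^2 + a) / (2 y1)
s = (3*4^2 + 1) / (2*1) mod 5 = 2
x3 = s^2 - 2 x1 mod 5 = 2^2 - 2*4 = 1
y3 = s (x1 - x3) - y1 mod 5 = 2 * (4 - 1) - 1 = 0

2P = (1, 0)


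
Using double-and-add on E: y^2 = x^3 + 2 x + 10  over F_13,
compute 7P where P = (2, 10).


k = 7 = 111_2 (binary, LSB first: 111)
Double-and-add from P = (2, 10):
  bit 0 = 1: acc = O + (2, 10) = (2, 10)
  bit 1 = 1: acc = (2, 10) + (0, 7) = (10, 4)
  bit 2 = 1: acc = (10, 4) + (4, 11) = (0, 6)

7P = (0, 6)
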